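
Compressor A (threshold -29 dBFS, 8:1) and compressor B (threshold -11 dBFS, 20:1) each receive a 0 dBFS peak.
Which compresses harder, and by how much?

A: overshoot 29 dB → output overshoot 3.625 dB → GR 25.375 dB.
B: overshoot 11 dB → output overshoot 0.55 dB → GR 10.45 dB.
Difference: 14.925 dB in favour of A.

A, by 14.925 dB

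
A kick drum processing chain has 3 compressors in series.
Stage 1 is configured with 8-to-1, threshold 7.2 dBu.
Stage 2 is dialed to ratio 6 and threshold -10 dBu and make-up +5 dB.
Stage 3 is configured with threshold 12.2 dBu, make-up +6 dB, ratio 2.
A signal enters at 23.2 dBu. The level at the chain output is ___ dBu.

4.2 dBu

Stage 1: 16 dB above 7.2 dBu, reduced 8:1 to 2 dB above → 9.2 dBu.
Stage 2: 9.2 dBu is 19.2 dB over -10 dBu; at 6:1 that becomes 3.2 dB over, giving -6.8 dBu; +5 dB make-up → -1.8 dBu.
Stage 3: -1.8 dBu ≤ 12.2 dBu, so stage 3 doesn't engage; make-up brings it to 4.2 dBu.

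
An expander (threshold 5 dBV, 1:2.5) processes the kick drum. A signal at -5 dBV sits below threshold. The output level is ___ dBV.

-20 dBV

Undershoot = 5 − (-5) = 10 dB.
At 1:2.5, that expands to 25 dB under threshold.
Output = 5 − 25 = -20 dBV.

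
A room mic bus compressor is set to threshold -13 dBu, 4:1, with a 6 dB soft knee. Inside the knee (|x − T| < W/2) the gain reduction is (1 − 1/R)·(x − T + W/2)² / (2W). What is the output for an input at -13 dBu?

-13.5625 dBu

x − T + W/2 = -13 − (-13) + 3 = 3.
GR = (1 − 1/4) × 3² / 12 = 0.75 × 9 / 12 = 0.5625 dB.
Output = -13 − 0.5625 = -13.5625 dBu.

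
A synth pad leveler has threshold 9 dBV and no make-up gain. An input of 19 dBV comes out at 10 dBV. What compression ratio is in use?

Input overshoot = 19 − 9 = 10 dB; output overshoot = 10 − 9 = 1 dB.
Ratio = 10 / 1 = 10.

10:1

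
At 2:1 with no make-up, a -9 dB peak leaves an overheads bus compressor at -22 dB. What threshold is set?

-35 dB

Gain reduction = -9 − (-22) = 13 dB; output overshoot = GR / (R − 1) = 13 / 1 = 13 dB.
Threshold = output − output overshoot = -22 − 13 = -35 dB.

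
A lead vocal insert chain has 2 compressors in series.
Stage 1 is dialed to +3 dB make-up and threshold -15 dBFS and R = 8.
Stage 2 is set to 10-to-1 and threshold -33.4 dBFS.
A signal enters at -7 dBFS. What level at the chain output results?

Stage 1: overshoot 8 dB → 8/8 = 1 dB → -14 dBFS; +3 dB make-up → -11 dBFS.
Stage 2: -11 dBFS is 22.4 dB over -33.4 dBFS; at 10:1 that becomes 2.24 dB over, giving -31.16 dBFS.

-31.16 dBFS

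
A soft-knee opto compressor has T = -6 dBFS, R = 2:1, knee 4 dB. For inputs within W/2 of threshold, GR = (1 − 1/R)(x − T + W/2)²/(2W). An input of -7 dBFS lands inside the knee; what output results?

-7.0625 dBFS

x − T + W/2 = -7 − (-6) + 2 = 1.
GR = (1 − 1/2) × 1² / 8 = 0.5 × 1 / 8 = 0.0625 dB.
Output = -7 − 0.0625 = -7.0625 dBFS.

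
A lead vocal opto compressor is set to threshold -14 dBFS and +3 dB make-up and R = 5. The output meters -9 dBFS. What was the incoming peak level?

Stripping the +3 dB make-up gives -12 dBFS at the gain stage.
Post-compression overshoot = -12 − (-14) = 2 dB.
Before 5:1 compression the overshoot was 2 × 5 = 10 dB, so input = -14 + 10 = -4 dBFS.

-4 dBFS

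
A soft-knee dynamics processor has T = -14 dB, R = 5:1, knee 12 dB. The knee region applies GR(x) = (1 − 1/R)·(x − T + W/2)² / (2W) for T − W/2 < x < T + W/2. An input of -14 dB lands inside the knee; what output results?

-15.2 dB

x − T + W/2 = -14 − (-14) + 6 = 6.
GR = (1 − 1/5) × 6² / 24 = 0.8 × 36 / 24 = 1.2 dB.
Output = -14 − 1.2 = -15.2 dB.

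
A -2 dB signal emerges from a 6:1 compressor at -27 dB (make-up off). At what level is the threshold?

-32 dB

Let T be the threshold. Output overshoot = (input overshoot)/R, so -27 − T = (-2 − T)/6.
6·(-27 − T) = -2 − T → 5·T = -162 − (-2) = -160.
T = -160/5 = -32 dB.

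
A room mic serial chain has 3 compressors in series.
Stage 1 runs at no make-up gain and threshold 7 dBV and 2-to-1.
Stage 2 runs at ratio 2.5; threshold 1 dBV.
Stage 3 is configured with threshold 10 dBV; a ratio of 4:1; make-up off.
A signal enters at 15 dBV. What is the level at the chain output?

Stage 1: overshoot 8 dB → 8/2 = 4 dB → 11 dBV.
Stage 2: 11 dBV is 10 dB over 1 dBV; at 2.5:1 that becomes 4 dB over, giving 5 dBV.
Stage 3: 5 dBV ≤ 10 dBV, so stage 3 doesn't engage; output 5 dBV.

5 dBV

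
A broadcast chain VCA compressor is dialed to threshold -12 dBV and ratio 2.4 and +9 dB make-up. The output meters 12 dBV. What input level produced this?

24 dBV

Before make-up, the level was 12 − 9 = 3 dBV.
That's 15 dB above the -12 dBV threshold.
Input overshoot = R × output overshoot = 36 dB → input = -12 + 36 = 24 dBV.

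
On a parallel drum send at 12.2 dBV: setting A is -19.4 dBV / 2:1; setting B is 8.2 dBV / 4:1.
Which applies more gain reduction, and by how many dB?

A: overshoot 31.6 dB → output overshoot 15.8 dB → GR 15.8 dB.
B: overshoot 4 dB → output overshoot 1 dB → GR 3 dB.
A applies 12.8 dB more gain reduction.

A, by 12.8 dB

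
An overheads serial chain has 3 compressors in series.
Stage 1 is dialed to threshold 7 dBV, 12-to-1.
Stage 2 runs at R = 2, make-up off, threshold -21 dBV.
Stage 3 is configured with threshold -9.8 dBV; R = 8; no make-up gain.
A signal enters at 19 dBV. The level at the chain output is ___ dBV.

Stage 1: 19 dBV is 12 dB over 7 dBV; at 12:1 that becomes 1 dB over, giving 8 dBV.
Stage 2: 8 dBV is 29 dB over -21 dBV; at 2:1 that becomes 14.5 dB over, giving -6.5 dBV.
Stage 3: overshoot 3.3 dB → 3.3/8 = 0.4125 dB → -9.3875 dBV.

-9.3875 dBV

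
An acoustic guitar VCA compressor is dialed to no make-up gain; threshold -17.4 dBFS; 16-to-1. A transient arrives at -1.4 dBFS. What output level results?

-16.4 dBFS

Overshoot: -1.4 − (-17.4) = 16 dB.
16:1 compression reduces that to 16/16 = 1 dB over.
That puts the output at -16.4 dBFS.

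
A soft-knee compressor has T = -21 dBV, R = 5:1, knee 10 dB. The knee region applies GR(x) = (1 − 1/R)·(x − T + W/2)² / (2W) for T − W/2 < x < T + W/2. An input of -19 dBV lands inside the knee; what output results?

x − T + W/2 = -19 − (-21) + 5 = 7.
GR = (1 − 1/5) × 7² / 20 = 0.8 × 49 / 20 = 1.96 dB.
Output = -19 − 1.96 = -20.96 dBV.

-20.96 dBV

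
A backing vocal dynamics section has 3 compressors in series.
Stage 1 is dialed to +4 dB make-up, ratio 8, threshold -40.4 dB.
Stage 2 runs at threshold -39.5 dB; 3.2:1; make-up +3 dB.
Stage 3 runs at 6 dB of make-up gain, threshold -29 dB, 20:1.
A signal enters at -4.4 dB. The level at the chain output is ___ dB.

-28.125 dB

Stage 1: -4.4 dB is 36 dB over -40.4 dB; at 8:1 that becomes 4.5 dB over, giving -35.9 dB; +4 dB make-up → -31.9 dB.
Stage 2: -31.9 dB is 7.6 dB over -39.5 dB; at 3.2:1 that becomes 2.375 dB over, giving -37.125 dB; +3 dB make-up → -34.125 dB.
Stage 3: -34.125 dB is at or below the -29 dB threshold — no compression; make-up brings it to -28.125 dB.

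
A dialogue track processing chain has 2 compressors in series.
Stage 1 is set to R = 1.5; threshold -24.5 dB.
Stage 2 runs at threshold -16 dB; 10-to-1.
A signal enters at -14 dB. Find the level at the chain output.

Stage 1: 10.5 dB above -24.5 dB, reduced 1.5:1 to 7 dB above → -17.5 dB.
Stage 2: below threshold (-17.5 ≤ -16); passes unchanged; output -17.5 dB.

-17.5 dB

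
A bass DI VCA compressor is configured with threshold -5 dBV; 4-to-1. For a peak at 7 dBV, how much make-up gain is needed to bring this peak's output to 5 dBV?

Overshoot 12 dB → 12/4 = 3 dB after compression, so the compressed level is -5 + 3 = -2 dBV.
Make-up = target − compressed = 5 − (-2) = 7 dB.

7 dB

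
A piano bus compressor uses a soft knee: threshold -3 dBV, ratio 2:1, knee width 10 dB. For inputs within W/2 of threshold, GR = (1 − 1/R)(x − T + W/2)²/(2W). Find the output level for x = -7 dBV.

-7.025 dBV

x − T + W/2 = -7 − (-3) + 5 = 1.
GR = (1 − 1/2) × 1² / 20 = 0.5 × 1 / 20 = 0.025 dB.
Output = -7 − 0.025 = -7.025 dBV.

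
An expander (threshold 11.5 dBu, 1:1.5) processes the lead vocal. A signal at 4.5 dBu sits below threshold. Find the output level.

Undershoot = 11.5 − 4.5 = 7 dB.
At 1:1.5, that expands to 10.5 dB under threshold.
Output = 11.5 − 10.5 = 1 dBu.

1 dBu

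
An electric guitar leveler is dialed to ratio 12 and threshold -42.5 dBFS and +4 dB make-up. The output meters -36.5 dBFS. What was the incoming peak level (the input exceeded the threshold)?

Stripping the +4 dB make-up gives -40.5 dBFS at the gain stage.
That's 2 dB above the -42.5 dBFS threshold.
Before 12:1 compression the overshoot was 2 × 12 = 24 dB, so input = -42.5 + 24 = -18.5 dBFS.

-18.5 dBFS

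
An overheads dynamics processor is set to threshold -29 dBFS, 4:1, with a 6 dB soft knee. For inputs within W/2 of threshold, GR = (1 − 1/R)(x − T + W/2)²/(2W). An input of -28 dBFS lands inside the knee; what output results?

x − T + W/2 = -28 − (-29) + 3 = 4.
GR = (1 − 1/4) × 4² / 12 = 0.75 × 16 / 12 = 1 dB.
Output = -28 − 1 = -29 dBFS.

-29 dBFS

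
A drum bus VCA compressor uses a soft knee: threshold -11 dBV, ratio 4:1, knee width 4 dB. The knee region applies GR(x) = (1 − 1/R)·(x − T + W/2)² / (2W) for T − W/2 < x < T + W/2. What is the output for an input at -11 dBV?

-11.375 dBV

x − T + W/2 = -11 − (-11) + 2 = 2.
GR = (1 − 1/4) × 2² / 8 = 0.75 × 4 / 8 = 0.375 dB.
Output = -11 − 0.375 = -11.375 dBV.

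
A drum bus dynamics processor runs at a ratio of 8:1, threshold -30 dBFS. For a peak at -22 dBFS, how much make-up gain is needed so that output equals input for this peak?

7 dB

The peak compresses to -30 + 8/8 = -29 dBFS.
To reach -22 dBFS requires -22 − (-29) = 7 dB of make-up.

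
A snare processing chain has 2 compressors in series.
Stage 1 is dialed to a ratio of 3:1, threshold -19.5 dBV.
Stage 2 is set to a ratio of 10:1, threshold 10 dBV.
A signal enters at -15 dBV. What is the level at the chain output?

Stage 1: 4.5 dB above -19.5 dBV, reduced 3:1 to 1.5 dB above → -18 dBV.
Stage 2: -18 dBV ≤ 10 dBV, so stage 2 doesn't engage; output -18 dBV.

-18 dBV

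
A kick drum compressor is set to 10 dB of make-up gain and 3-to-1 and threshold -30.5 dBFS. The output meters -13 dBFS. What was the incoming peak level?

Remove make-up: -13 − 10 = -23 dBFS.
That's 7.5 dB above the -30.5 dBFS threshold.
Before 3:1 compression the overshoot was 7.5 × 3 = 22.5 dB, so input = -30.5 + 22.5 = -8 dBFS.

-8 dBFS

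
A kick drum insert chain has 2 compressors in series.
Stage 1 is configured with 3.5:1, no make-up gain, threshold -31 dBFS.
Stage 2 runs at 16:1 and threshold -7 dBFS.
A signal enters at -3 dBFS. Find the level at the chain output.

-23 dBFS

Stage 1: overshoot 28 dB → 28/3.5 = 8 dB → -23 dBFS.
Stage 2: -23 dBFS is at or below the -7 dBFS threshold — no compression; output -23 dBFS.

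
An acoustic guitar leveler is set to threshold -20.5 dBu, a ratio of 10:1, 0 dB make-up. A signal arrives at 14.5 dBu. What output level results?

-17 dBu

The input is 35 dB above the -20.5 dBu threshold.
The 35 dB excess becomes 3.5 dB after 10:1 reduction.
Output = -20.5 + 3.5 = -17 dBu.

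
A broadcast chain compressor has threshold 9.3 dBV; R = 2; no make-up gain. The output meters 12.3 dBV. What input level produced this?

That's 3 dB above the 9.3 dBV threshold.
Input overshoot = R × output overshoot = 6 dB → input = 9.3 + 6 = 15.3 dBV.

15.3 dBV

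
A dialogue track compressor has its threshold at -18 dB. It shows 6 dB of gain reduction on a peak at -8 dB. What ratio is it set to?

Input overshoot = -8 − (-18) = 10 dB.
Output overshoot = 10 − 6 = 4 dB.
Ratio = input overshoot / output overshoot = 10 / 4 = 2.5.

2.5:1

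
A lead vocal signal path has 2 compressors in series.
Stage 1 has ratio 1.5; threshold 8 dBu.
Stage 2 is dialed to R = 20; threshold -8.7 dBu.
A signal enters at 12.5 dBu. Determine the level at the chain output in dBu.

-7.715 dBu

Stage 1: overshoot 4.5 dB → 4.5/1.5 = 3 dB → 11 dBu.
Stage 2: 11 dBu is 19.7 dB over -8.7 dBu; at 20:1 that becomes 0.985 dB over, giving -7.715 dBu.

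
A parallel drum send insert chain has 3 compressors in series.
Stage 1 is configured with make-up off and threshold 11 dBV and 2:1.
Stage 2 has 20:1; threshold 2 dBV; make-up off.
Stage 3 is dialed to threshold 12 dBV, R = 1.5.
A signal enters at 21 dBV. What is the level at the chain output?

Stage 1: overshoot 10 dB → 10/2 = 5 dB → 16 dBV.
Stage 2: 16 dBV is 14 dB over 2 dBV; at 20:1 that becomes 0.7 dB over, giving 2.7 dBV.
Stage 3: 2.7 dBV ≤ 12 dBV, so stage 3 doesn't engage; output 2.7 dBV.

2.7 dBV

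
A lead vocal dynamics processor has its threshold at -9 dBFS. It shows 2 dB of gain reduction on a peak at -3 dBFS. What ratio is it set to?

Input overshoot = -3 − (-9) = 6 dB.
Output overshoot = 6 − 2 = 4 dB.
Ratio = input overshoot / output overshoot = 6 / 4 = 1.5.

1.5:1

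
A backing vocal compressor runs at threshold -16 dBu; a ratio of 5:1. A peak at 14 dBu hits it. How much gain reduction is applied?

24 dB

14 dBu exceeds the threshold by 30 dB.
At 5:1, output sits 30/5 = 6 dB above threshold.
GR = overshoot in − overshoot out = 30 − 6 = 24 dB.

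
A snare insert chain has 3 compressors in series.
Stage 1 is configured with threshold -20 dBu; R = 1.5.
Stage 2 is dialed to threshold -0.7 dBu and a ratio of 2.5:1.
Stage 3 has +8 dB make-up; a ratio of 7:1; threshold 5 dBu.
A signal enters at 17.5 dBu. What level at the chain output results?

Stage 1: overshoot 37.5 dB → 37.5/1.5 = 25 dB → 5 dBu.
Stage 2: 5 dBu is 5.7 dB over -0.7 dBu; at 2.5:1 that becomes 2.28 dB over, giving 1.58 dBu.
Stage 3: below threshold (1.58 ≤ 5); passes unchanged; make-up brings it to 9.58 dBu.

9.58 dBu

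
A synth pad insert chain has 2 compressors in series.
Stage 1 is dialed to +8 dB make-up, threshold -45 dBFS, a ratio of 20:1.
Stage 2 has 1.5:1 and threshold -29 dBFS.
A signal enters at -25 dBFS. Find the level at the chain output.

Stage 1: -25 dBFS is 20 dB over -45 dBFS; at 20:1 that becomes 1 dB over, giving -44 dBFS; +8 dB make-up → -36 dBFS.
Stage 2: -36 dBFS ≤ -29 dBFS, so stage 2 doesn't engage; output -36 dBFS.

-36 dBFS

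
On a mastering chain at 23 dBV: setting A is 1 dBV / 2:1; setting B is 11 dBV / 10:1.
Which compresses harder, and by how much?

A: overshoot 22 dB → output overshoot 11 dB → GR 11 dB.
B: overshoot 12 dB → output overshoot 1.2 dB → GR 10.8 dB.
A reduces 0.2 dB more.

A, by 0.2 dB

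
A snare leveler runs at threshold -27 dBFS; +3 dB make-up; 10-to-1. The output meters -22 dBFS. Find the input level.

Remove make-up: -22 − 3 = -25 dBFS.
Post-compression overshoot = -25 − (-27) = 2 dB.
Input overshoot = R × output overshoot = 20 dB → input = -27 + 20 = -7 dBFS.

-7 dBFS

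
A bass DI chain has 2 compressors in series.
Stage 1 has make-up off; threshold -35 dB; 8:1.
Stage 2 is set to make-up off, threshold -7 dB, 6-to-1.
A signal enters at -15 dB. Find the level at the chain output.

Stage 1: overshoot 20 dB → 20/8 = 2.5 dB → -32.5 dB.
Stage 2: -32.5 dB is at or below the -7 dB threshold — no compression; output -32.5 dB.

-32.5 dB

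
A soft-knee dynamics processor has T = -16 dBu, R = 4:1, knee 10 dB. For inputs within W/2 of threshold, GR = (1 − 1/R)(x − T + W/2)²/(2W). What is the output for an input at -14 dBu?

-15.8375 dBu

x − T + W/2 = -14 − (-16) + 5 = 7.
GR = (1 − 1/4) × 7² / 20 = 0.75 × 49 / 20 = 1.8375 dB.
Output = -14 − 1.8375 = -15.8375 dBu.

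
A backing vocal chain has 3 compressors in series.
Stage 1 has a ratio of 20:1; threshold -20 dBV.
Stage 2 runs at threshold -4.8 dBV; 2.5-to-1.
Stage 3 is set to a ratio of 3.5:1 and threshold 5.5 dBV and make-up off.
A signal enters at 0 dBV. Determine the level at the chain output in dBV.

Stage 1: 0 dBV is 20 dB over -20 dBV; at 20:1 that becomes 1 dB over, giving -19 dBV.
Stage 2: -19 dBV ≤ -4.8 dBV, so stage 2 doesn't engage; output -19 dBV.
Stage 3: -19 dBV ≤ 5.5 dBV, so stage 3 doesn't engage; output -19 dBV.

-19 dBV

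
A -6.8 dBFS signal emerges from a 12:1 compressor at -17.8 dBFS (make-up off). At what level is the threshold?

-18.8 dBFS

Input is 12 dB above T (since output overshoot × R = input overshoot: (-17.8 − T)·12 = -6.8 − T gives T = -18.8 dBFS).
Check: -18.8 + (-6.8 − (-18.8))/12 = -18.8 + 1 = -17.8 dBFS. ✓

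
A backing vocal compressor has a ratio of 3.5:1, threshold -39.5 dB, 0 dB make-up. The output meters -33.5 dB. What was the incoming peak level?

The compressed level sits -33.5 − (-39.5) = 6 dB over threshold.
Input overshoot = R × output overshoot = 21 dB → input = -39.5 + 21 = -18.5 dB.

-18.5 dB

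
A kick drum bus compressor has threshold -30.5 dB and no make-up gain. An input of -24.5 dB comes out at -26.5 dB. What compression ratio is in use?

1.5:1

Input overshoot = -24.5 − (-30.5) = 6 dB; output overshoot = -26.5 − (-30.5) = 4 dB.
Ratio = 6 / 4 = 1.5.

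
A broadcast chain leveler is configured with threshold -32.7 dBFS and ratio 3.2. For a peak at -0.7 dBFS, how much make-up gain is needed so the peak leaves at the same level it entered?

The peak compresses to -32.7 + 32/3.2 = -22.7 dBFS.
To reach -0.7 dBFS requires -0.7 − (-22.7) = 22 dB of make-up.

22 dB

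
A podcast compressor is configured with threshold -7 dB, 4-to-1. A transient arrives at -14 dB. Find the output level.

-14 dB

-14 dB is 7 dB below the -7 dB threshold, so no gain reduction is applied.
Output = input = -14 dB.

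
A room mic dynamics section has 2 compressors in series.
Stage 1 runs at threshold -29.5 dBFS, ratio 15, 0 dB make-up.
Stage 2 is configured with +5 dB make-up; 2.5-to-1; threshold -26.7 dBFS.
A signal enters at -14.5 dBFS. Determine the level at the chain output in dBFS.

-23.5 dBFS

Stage 1: 15 dB above -29.5 dBFS, reduced 15:1 to 1 dB above → -28.5 dBFS.
Stage 2: -28.5 dBFS is at or below the -26.7 dBFS threshold — no compression; make-up brings it to -23.5 dBFS.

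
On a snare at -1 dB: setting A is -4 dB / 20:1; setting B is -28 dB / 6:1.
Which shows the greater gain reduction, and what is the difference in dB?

B, by 19.65 dB

A: overshoot 3 dB → output overshoot 0.15 dB → GR 2.85 dB.
B: overshoot 27 dB → output overshoot 4.5 dB → GR 22.5 dB.
Difference: 19.65 dB in favour of B.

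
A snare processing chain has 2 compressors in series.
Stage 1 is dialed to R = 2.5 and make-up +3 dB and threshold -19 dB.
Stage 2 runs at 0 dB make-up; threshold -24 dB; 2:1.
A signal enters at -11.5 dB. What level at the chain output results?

-18.5 dB

Stage 1: overshoot 7.5 dB → 7.5/2.5 = 3 dB → -16 dB; +3 dB make-up → -13 dB.
Stage 2: 11 dB above -24 dB, reduced 2:1 to 5.5 dB above → -18.5 dB.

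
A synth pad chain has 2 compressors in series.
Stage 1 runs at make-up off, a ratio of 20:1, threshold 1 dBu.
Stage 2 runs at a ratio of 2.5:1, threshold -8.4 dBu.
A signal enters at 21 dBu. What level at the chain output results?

-4.24 dBu

Stage 1: 21 dBu is 20 dB over 1 dBu; at 20:1 that becomes 1 dB over, giving 2 dBu.
Stage 2: 10.4 dB above -8.4 dBu, reduced 2.5:1 to 4.16 dB above → -4.24 dBu.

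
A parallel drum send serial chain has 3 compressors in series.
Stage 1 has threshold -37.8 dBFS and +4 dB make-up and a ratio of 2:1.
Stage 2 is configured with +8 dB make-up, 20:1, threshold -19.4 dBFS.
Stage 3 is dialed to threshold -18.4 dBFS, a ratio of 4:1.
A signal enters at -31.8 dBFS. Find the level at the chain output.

Stage 1: 6 dB above -37.8 dBFS, reduced 2:1 to 3 dB above → -34.8 dBFS; +4 dB make-up → -30.8 dBFS.
Stage 2: -30.8 dBFS is at or below the -19.4 dBFS threshold — no compression; make-up brings it to -22.8 dBFS.
Stage 3: below threshold (-22.8 ≤ -18.4); passes unchanged; output -22.8 dBFS.

-22.8 dBFS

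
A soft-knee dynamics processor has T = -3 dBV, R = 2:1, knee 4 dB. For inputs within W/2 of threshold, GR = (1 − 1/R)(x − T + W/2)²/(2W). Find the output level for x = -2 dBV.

x − T + W/2 = -2 − (-3) + 2 = 3.
GR = (1 − 1/2) × 3² / 8 = 0.5 × 9 / 8 = 0.5625 dB.
Output = -2 − 0.5625 = -2.5625 dBV.

-2.5625 dBV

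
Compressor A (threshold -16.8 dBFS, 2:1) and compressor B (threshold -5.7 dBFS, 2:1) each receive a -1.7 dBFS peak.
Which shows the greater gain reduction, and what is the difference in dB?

A, by 5.55 dB

A: GR = 15.1 − 15.1/2 = 7.55 dB.
B: GR = 4 − 4/2 = 2 dB.
Difference: 5.55 dB in favour of A.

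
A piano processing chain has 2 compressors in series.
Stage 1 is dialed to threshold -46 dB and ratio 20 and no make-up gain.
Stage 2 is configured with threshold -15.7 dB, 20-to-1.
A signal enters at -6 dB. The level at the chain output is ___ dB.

Stage 1: 40 dB above -46 dB, reduced 20:1 to 2 dB above → -44 dB.
Stage 2: below threshold (-44 ≤ -15.7); passes unchanged; output -44 dB.

-44 dB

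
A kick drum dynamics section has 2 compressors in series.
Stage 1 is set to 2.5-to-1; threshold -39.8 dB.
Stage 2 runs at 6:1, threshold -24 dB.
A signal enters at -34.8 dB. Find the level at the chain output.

Stage 1: -34.8 dB is 5 dB over -39.8 dB; at 2.5:1 that becomes 2 dB over, giving -37.8 dB.
Stage 2: below threshold (-37.8 ≤ -24); passes unchanged; output -37.8 dB.

-37.8 dB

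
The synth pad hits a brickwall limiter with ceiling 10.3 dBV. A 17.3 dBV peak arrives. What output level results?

10.3 dBV

A brickwall limiter is an ∞:1 compressor: any input above the ceiling is clamped to 10.3 dBV.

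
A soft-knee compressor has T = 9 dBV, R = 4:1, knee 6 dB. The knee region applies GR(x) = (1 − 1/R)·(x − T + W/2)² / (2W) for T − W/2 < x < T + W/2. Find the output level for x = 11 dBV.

x − T + W/2 = 11 − 9 + 3 = 5.
GR = (1 − 1/4) × 5² / 12 = 0.75 × 25 / 12 = 1.5625 dB.
Output = 11 − 1.5625 = 9.4375 dBV.

9.4375 dBV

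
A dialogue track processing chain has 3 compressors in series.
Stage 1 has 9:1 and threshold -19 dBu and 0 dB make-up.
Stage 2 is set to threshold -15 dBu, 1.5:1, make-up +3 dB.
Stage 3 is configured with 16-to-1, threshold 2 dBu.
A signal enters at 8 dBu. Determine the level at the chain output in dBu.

-13 dBu

Stage 1: 27 dB above -19 dBu, reduced 9:1 to 3 dB above → -16 dBu.
Stage 2: below threshold (-16 ≤ -15); passes unchanged; make-up brings it to -13 dBu.
Stage 3: below threshold (-13 ≤ 2); passes unchanged; output -13 dBu.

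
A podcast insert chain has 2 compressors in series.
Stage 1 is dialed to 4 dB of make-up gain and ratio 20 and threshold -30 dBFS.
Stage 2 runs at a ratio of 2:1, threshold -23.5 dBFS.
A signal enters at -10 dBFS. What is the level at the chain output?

-25 dBFS

Stage 1: 20 dB above -30 dBFS, reduced 20:1 to 1 dB above → -29 dBFS; +4 dB make-up → -25 dBFS.
Stage 2: below threshold (-25 ≤ -23.5); passes unchanged; output -25 dBFS.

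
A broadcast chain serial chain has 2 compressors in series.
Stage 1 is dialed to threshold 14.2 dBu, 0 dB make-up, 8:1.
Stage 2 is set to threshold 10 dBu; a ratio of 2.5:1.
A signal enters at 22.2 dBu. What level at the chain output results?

Stage 1: 8 dB above 14.2 dBu, reduced 8:1 to 1 dB above → 15.2 dBu.
Stage 2: 15.2 dBu is 5.2 dB over 10 dBu; at 2.5:1 that becomes 2.08 dB over, giving 12.08 dBu.

12.08 dBu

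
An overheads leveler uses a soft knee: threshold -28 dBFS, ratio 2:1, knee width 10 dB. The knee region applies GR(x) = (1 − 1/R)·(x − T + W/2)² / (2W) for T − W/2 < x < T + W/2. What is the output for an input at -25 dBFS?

x − T + W/2 = -25 − (-28) + 5 = 8.
GR = (1 − 1/2) × 8² / 20 = 0.5 × 64 / 20 = 1.6 dB.
Output = -25 − 1.6 = -26.6 dBFS.

-26.6 dBFS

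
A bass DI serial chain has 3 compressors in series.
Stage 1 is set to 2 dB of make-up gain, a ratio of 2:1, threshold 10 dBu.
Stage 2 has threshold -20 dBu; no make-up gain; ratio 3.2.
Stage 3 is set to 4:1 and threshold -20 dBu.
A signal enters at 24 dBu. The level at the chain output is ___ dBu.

Stage 1: overshoot 14 dB → 14/2 = 7 dB → 17 dBu; +2 dB make-up → 19 dBu.
Stage 2: overshoot 39 dB → 39/3.2 = 12.1875 dB → -7.8125 dBu.
Stage 3: overshoot 12.1875 dB → 12.1875/4 = 3.046875 dB → -16.953125 dBu.

-16.953125 dBu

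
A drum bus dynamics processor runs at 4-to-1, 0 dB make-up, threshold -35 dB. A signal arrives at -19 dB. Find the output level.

The input is 16 dB above the -35 dB threshold.
At 4:1 the overshoot is divided by 4, leaving 4 dB above threshold.
Output = -35 + 4 = -31 dB.

-31 dB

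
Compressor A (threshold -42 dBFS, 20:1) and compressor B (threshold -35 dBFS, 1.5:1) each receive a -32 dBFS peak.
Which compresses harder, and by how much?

A: overshoot 10 dB → output overshoot 0.5 dB → GR 9.5 dB.
B: overshoot 3 dB → output overshoot 2 dB → GR 1 dB.
A reduces 8.5 dB more.

A, by 8.5 dB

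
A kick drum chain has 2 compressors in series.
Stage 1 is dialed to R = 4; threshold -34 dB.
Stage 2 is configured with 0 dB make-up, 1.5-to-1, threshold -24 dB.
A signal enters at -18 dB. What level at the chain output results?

-30 dB

Stage 1: 16 dB above -34 dB, reduced 4:1 to 4 dB above → -30 dB.
Stage 2: -30 dB ≤ -24 dB, so stage 2 doesn't engage; output -30 dB.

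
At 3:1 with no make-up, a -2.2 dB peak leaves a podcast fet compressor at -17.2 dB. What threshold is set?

-24.7 dB

Gain reduction = -2.2 − (-17.2) = 15 dB; output overshoot = GR / (R − 1) = 15 / 2 = 7.5 dB.
Threshold = output − output overshoot = -17.2 − 7.5 = -24.7 dB.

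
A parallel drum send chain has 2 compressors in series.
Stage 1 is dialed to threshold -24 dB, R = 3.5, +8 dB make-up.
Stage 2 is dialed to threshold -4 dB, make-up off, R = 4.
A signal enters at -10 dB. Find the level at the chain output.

Stage 1: overshoot 14 dB → 14/3.5 = 4 dB → -20 dB; +8 dB make-up → -12 dB.
Stage 2: -12 dB is at or below the -4 dB threshold — no compression; output -12 dB.

-12 dB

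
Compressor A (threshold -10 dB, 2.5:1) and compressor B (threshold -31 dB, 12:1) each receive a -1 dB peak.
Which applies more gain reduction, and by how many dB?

A: 9 dB over, compressed to 3.6 dB over, so 5.4 dB of GR.
B: 30 dB over, compressed to 2.5 dB over, so 27.5 dB of GR.
B applies 22.1 dB more gain reduction.

B, by 22.1 dB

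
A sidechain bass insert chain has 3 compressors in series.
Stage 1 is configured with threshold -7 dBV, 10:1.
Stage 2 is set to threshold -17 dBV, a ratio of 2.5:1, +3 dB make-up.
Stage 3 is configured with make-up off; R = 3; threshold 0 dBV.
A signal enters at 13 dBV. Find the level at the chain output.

Stage 1: overshoot 20 dB → 20/10 = 2 dB → -5 dBV.
Stage 2: -5 dBV is 12 dB over -17 dBV; at 2.5:1 that becomes 4.8 dB over, giving -12.2 dBV; +3 dB make-up → -9.2 dBV.
Stage 3: -9.2 dBV ≤ 0 dBV, so stage 3 doesn't engage; output -9.2 dBV.

-9.2 dBV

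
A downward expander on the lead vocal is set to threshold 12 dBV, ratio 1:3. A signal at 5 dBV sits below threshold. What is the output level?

-9 dBV

The input is 7 dB below the 12 dBV threshold.
A 1:3 expander multiplies undershoot by 3: 7 × 3 = 21 dB below threshold.
Output = 12 − 21 = -9 dBV.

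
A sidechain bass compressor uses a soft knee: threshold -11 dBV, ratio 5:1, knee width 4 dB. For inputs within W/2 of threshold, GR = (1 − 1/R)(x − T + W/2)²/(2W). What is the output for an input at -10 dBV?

x − T + W/2 = -10 − (-11) + 2 = 3.
GR = (1 − 1/5) × 3² / 8 = 0.8 × 9 / 8 = 0.9 dB.
Output = -10 − 0.9 = -10.9 dBV.

-10.9 dBV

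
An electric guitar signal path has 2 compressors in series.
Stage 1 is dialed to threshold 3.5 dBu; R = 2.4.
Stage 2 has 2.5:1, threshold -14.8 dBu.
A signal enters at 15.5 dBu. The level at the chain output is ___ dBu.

-5.48 dBu

Stage 1: 12 dB above 3.5 dBu, reduced 2.4:1 to 5 dB above → 8.5 dBu.
Stage 2: 8.5 dBu is 23.3 dB over -14.8 dBu; at 2.5:1 that becomes 9.32 dB over, giving -5.48 dBu.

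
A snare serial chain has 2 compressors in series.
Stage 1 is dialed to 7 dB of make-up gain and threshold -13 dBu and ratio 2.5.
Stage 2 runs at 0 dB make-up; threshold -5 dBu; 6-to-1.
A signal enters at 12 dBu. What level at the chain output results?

-3.5 dBu

Stage 1: overshoot 25 dB → 25/2.5 = 10 dB → -3 dBu; +7 dB make-up → 4 dBu.
Stage 2: 4 dBu is 9 dB over -5 dBu; at 6:1 that becomes 1.5 dB over, giving -3.5 dBu.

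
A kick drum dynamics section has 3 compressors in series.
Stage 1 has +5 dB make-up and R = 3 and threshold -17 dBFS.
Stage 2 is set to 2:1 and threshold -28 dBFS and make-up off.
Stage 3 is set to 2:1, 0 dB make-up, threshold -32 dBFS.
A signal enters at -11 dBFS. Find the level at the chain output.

Stage 1: 6 dB above -17 dBFS, reduced 3:1 to 2 dB above → -15 dBFS; +5 dB make-up → -10 dBFS.
Stage 2: 18 dB above -28 dBFS, reduced 2:1 to 9 dB above → -19 dBFS.
Stage 3: 13 dB above -32 dBFS, reduced 2:1 to 6.5 dB above → -25.5 dBFS.

-25.5 dBFS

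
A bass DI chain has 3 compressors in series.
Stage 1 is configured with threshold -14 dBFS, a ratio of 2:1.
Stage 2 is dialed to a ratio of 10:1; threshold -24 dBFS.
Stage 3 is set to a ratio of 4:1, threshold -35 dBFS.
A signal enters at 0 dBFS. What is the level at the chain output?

-31.825 dBFS

Stage 1: 0 dBFS is 14 dB over -14 dBFS; at 2:1 that becomes 7 dB over, giving -7 dBFS.
Stage 2: -7 dBFS is 17 dB over -24 dBFS; at 10:1 that becomes 1.7 dB over, giving -22.3 dBFS.
Stage 3: -22.3 dBFS is 12.7 dB over -35 dBFS; at 4:1 that becomes 3.175 dB over, giving -31.825 dBFS.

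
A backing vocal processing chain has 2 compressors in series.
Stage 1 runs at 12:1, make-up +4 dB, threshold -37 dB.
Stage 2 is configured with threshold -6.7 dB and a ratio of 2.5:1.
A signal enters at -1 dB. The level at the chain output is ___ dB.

Stage 1: -1 dB is 36 dB over -37 dB; at 12:1 that becomes 3 dB over, giving -34 dB; +4 dB make-up → -30 dB.
Stage 2: -30 dB is at or below the -6.7 dB threshold — no compression; output -30 dB.

-30 dB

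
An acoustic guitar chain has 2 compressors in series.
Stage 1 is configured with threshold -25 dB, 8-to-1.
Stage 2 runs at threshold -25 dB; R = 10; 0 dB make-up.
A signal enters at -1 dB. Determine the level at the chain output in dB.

-24.7 dB

Stage 1: overshoot 24 dB → 24/8 = 3 dB → -22 dB.
Stage 2: -22 dB is 3 dB over -25 dB; at 10:1 that becomes 0.3 dB over, giving -24.7 dB.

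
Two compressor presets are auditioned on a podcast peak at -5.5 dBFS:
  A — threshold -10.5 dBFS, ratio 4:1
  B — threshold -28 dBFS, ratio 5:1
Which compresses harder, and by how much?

A: 5 dB over, compressed to 1.25 dB over, so 3.75 dB of GR.
B: 22.5 dB over, compressed to 4.5 dB over, so 18 dB of GR.
B applies 14.25 dB more gain reduction.

B, by 14.25 dB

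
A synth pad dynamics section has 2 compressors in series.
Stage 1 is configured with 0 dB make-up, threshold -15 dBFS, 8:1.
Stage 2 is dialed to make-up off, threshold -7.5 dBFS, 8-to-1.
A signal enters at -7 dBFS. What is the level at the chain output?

Stage 1: 8 dB above -15 dBFS, reduced 8:1 to 1 dB above → -14 dBFS.
Stage 2: below threshold (-14 ≤ -7.5); passes unchanged; output -14 dBFS.

-14 dBFS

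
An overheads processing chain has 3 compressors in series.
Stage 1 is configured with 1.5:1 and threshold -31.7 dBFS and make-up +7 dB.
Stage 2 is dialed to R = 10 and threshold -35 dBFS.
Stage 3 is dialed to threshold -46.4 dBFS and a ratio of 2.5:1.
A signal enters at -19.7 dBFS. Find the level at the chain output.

-41.108 dBFS

Stage 1: overshoot 12 dB → 12/1.5 = 8 dB → -23.7 dBFS; +7 dB make-up → -16.7 dBFS.
Stage 2: overshoot 18.3 dB → 18.3/10 = 1.83 dB → -33.17 dBFS.
Stage 3: 13.23 dB above -46.4 dBFS, reduced 2.5:1 to 5.292 dB above → -41.108 dBFS.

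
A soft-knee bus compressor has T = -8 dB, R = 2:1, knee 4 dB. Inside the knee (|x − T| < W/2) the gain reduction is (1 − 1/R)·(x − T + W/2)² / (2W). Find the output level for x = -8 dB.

-8.25 dB

x − T + W/2 = -8 − (-8) + 2 = 2.
GR = (1 − 1/2) × 2² / 8 = 0.5 × 4 / 8 = 0.25 dB.
Output = -8 − 0.25 = -8.25 dB.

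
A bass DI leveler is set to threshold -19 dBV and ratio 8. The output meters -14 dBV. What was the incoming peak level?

That's 5 dB above the -19 dBV threshold.
Undo the ratio: input overshoot = 5 × 8 = 40 dB, giving input = 21 dBV.

21 dBV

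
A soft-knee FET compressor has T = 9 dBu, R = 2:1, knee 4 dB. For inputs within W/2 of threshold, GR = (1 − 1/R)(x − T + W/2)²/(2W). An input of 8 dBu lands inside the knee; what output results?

7.9375 dBu

x − T + W/2 = 8 − 9 + 2 = 1.
GR = (1 − 1/2) × 1² / 8 = 0.5 × 1 / 8 = 0.0625 dB.
Output = 8 − 0.0625 = 7.9375 dBu.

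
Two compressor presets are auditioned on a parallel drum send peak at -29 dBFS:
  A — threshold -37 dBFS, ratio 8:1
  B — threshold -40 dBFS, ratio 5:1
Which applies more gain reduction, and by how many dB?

A: GR = 8 − 8/8 = 7 dB.
B: GR = 11 − 11/5 = 8.8 dB.
Difference: 1.8 dB in favour of B.

B, by 1.8 dB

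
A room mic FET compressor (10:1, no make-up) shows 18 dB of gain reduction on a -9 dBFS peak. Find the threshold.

-29 dBFS

Input is 20 dB above T (since output overshoot × R = input overshoot: (-27 − T)·10 = -9 − T gives T = -29 dBFS).
Check: -29 + (-9 − (-29))/10 = -29 + 2 = -27 dBFS. ✓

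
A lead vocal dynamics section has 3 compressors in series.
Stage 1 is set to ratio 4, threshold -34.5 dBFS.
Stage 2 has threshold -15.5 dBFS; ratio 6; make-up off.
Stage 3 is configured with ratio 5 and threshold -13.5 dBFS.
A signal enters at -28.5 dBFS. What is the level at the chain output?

Stage 1: 6 dB above -34.5 dBFS, reduced 4:1 to 1.5 dB above → -33 dBFS.
Stage 2: below threshold (-33 ≤ -15.5); passes unchanged; output -33 dBFS.
Stage 3: -33 dBFS is at or below the -13.5 dBFS threshold — no compression; output -33 dBFS.

-33 dBFS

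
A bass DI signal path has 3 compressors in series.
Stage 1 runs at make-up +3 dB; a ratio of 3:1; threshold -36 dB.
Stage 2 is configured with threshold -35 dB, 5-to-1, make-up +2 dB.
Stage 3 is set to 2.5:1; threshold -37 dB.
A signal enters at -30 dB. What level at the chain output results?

-35.08 dB

Stage 1: 6 dB above -36 dB, reduced 3:1 to 2 dB above → -34 dB; +3 dB make-up → -31 dB.
Stage 2: overshoot 4 dB → 4/5 = 0.8 dB → -34.2 dB; +2 dB make-up → -32.2 dB.
Stage 3: 4.8 dB above -37 dB, reduced 2.5:1 to 1.92 dB above → -35.08 dB.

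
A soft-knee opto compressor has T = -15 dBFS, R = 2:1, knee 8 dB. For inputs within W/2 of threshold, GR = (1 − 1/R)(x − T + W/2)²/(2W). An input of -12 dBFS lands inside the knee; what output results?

x − T + W/2 = -12 − (-15) + 4 = 7.
GR = (1 − 1/2) × 7² / 16 = 0.5 × 49 / 16 = 1.53125 dB.
Output = -12 − 1.53125 = -13.53125 dBFS.

-13.53125 dBFS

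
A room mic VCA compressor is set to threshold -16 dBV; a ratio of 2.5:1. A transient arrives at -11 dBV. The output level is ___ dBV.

-14 dBV

The input is 5 dB above the -16 dBV threshold.
At 2.5:1 the overshoot is divided by 2.5, leaving 2 dB above threshold.
Output = -16 + 2 = -14 dBV.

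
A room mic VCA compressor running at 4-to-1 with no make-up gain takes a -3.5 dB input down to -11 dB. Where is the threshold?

-13.5 dB

Let T be the threshold. Output overshoot = (input overshoot)/R, so -11 − T = (-3.5 − T)/4.
4·(-11 − T) = -3.5 − T → 3·T = -44 − (-3.5) = -40.5.
T = -40.5/3 = -13.5 dB.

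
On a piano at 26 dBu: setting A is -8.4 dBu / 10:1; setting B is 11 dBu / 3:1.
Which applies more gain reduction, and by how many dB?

A, by 20.96 dB

A: 34.4 dB over, compressed to 3.44 dB over, so 30.96 dB of GR.
B: 15 dB over, compressed to 5 dB over, so 10 dB of GR.
Difference: 20.96 dB in favour of A.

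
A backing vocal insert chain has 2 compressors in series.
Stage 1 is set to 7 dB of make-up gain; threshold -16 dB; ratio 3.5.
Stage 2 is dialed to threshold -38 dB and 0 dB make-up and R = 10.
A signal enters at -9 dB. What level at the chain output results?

-34.9 dB

Stage 1: -9 dB is 7 dB over -16 dB; at 3.5:1 that becomes 2 dB over, giving -14 dB; +7 dB make-up → -7 dB.
Stage 2: -7 dB is 31 dB over -38 dB; at 10:1 that becomes 3.1 dB over, giving -34.9 dB.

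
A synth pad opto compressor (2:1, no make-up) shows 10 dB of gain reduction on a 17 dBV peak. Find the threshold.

-3 dBV

Gain reduction = 17 − 7 = 10 dB; output overshoot = GR / (R − 1) = 10 / 1 = 10 dB.
Threshold = output − output overshoot = 7 − 10 = -3 dBV.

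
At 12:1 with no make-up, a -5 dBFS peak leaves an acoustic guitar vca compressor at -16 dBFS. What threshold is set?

-17 dBFS

Let T be the threshold. Output overshoot = (input overshoot)/R, so -16 − T = (-5 − T)/12.
12·(-16 − T) = -5 − T → 11·T = -192 − (-5) = -187.
T = -187/11 = -17 dBFS.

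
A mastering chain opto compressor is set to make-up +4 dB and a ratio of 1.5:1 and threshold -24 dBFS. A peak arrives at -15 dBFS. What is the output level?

-14 dBFS

-15 dBFS sits 9 dB over threshold.
The 9 dB excess becomes 6 dB after 1.5:1 reduction.
That puts the output at -18 dBFS; make-up adds 4 dB, giving -14 dBFS.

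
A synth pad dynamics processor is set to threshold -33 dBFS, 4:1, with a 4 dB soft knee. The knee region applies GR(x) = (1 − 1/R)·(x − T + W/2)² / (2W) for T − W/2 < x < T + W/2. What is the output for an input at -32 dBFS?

x − T + W/2 = -32 − (-33) + 2 = 3.
GR = (1 − 1/4) × 3² / 8 = 0.75 × 9 / 8 = 0.84375 dB.
Output = -32 − 0.84375 = -32.84375 dBFS.

-32.84375 dBFS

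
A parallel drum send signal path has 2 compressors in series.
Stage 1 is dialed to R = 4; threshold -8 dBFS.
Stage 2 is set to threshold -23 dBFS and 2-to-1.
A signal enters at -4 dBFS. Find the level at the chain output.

-15 dBFS

Stage 1: overshoot 4 dB → 4/4 = 1 dB → -7 dBFS.
Stage 2: overshoot 16 dB → 16/2 = 8 dB → -15 dBFS.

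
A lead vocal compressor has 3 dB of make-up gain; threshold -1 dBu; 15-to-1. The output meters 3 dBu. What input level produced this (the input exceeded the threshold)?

Before make-up, the level was 3 − 3 = 0 dBu.
The compressed level sits 0 − (-1) = 1 dB over threshold.
Input overshoot = R × output overshoot = 15 dB → input = -1 + 15 = 14 dBu.

14 dBu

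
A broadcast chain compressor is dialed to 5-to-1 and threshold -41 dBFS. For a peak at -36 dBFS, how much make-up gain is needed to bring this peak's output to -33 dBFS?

7 dB

Without make-up, output = threshold + overshoot/5 = -41 + 1 = -40 dBFS.
Gap to target: 7 dB.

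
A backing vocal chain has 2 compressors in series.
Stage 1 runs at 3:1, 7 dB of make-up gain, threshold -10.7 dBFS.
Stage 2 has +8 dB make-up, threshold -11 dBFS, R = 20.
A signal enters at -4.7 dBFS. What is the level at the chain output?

-2.535 dBFS

Stage 1: overshoot 6 dB → 6/3 = 2 dB → -8.7 dBFS; +7 dB make-up → -1.7 dBFS.
Stage 2: overshoot 9.3 dB → 9.3/20 = 0.465 dB → -10.535 dBFS; +8 dB make-up → -2.535 dBFS.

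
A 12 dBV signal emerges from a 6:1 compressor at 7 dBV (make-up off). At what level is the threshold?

Let T be the threshold. Output overshoot = (input overshoot)/R, so 7 − T = (12 − T)/6.
6·(7 − T) = 12 − T → 5·T = 42 − 12 = 30.
T = 30/5 = 6 dBV.

6 dBV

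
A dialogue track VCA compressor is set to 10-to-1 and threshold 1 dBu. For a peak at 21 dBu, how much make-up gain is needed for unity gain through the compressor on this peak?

18 dB

The peak compresses to 1 + 20/10 = 3 dBu.
To reach 21 dBu requires 21 − 3 = 18 dB of make-up.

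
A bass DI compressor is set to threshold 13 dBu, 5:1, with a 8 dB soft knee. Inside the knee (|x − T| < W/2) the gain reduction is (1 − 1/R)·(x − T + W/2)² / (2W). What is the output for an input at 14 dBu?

12.75 dBu

x − T + W/2 = 14 − 13 + 4 = 5.
GR = (1 − 1/5) × 5² / 16 = 0.8 × 25 / 16 = 1.25 dB.
Output = 14 − 1.25 = 12.75 dBu.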